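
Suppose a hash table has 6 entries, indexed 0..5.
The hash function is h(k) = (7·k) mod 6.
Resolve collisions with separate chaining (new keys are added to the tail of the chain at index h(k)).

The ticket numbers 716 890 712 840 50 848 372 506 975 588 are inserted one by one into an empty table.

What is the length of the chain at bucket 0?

3

Insert 716: h=2, bucket 2 empty -> new chain.
Insert 890: h=2, bucket 2 nonempty -> append to chain.
Insert 712: h=4, bucket 4 empty -> new chain.
Insert 840: h=0, bucket 0 empty -> new chain.
Insert 50: h=2, bucket 2 nonempty -> append to chain.
Insert 848: h=2, bucket 2 nonempty -> append to chain.
Insert 372: h=0, bucket 0 nonempty -> append to chain.
Insert 506: h=2, bucket 2 nonempty -> append to chain.
Insert 975: h=3, bucket 3 empty -> new chain.
Insert 588: h=0, bucket 0 nonempty -> append to chain.
Final buckets:
0: 840 -> 372 -> 588
1: ∅
2: 716 -> 890 -> 50 -> 848 -> 506
3: 975
4: 712
5: ∅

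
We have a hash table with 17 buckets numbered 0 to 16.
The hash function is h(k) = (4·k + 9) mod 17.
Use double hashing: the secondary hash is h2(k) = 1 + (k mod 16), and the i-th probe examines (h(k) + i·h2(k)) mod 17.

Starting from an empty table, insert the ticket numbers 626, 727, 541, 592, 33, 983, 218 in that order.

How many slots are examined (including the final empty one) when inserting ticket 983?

3

Insert 626: h=14, slot 14 empty → index 14.
Insert 727: h=10, slot 10 empty → index 10.
Insert 541: h=14, h2=14, slot 14 occupied → index 11.
Insert 592: h=14, h2=1, slot 14 occupied → index 15.
Insert 33: h=5, slot 5 empty → index 5.
Insert 983: h=14, h2=8, slots 14,5 occupied → index 13.
Insert 218: h=14, h2=11, slot 14 occupied → index 8.
Table: [_, _, _, _, _, 33, _, _, 218, _, 727, 541, _, 983, 626, 592, _]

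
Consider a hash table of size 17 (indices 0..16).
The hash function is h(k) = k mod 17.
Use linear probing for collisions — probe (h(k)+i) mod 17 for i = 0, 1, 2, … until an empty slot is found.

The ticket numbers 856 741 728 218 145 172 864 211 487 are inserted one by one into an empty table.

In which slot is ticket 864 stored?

16

Insert 856: h=6, slot 6 empty → index 6.
Insert 741: h=10, slot 10 empty → index 10.
Insert 728: h=14, slot 14 empty → index 14.
Insert 218: h=14, slot 14 occupied → index 15.
Insert 145: h=9, slot 9 empty → index 9.
Insert 172: h=2, slot 2 empty → index 2.
Insert 864: h=14, slots 14,15 occupied → index 16.
Insert 211: h=7, slot 7 empty → index 7.
Insert 487: h=11, slot 11 empty → index 11.
Table: [-, -, 172, -, -, -, 856, 211, -, 145, 741, 487, -, -, 728, 218, 864]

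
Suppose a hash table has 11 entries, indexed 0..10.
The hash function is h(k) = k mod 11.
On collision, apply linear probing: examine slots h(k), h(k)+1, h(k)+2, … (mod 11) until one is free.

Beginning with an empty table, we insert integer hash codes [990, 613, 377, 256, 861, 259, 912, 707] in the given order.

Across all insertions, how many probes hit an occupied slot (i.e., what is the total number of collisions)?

990: h=0 → slot 0
613: h=8 → slot 8
377: h=3 → slot 3
256: h=3, probe 3,4 → slot 4
861: h=3, probe 3,4,5 → slot 5
259: h=6 → slot 6
912: h=10 → slot 10
707: h=3, probe 3,4,5,6,7 → slot 7
Table: [990, ., ., 377, 256, 861, 259, 707, 613, ., 912]

7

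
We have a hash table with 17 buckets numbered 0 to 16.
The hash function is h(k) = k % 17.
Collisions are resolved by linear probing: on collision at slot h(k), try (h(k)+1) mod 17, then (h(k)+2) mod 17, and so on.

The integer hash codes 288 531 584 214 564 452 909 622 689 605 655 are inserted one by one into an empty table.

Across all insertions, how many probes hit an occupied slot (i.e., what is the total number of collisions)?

11

288: h=16 -> slot 16
531: h=4 -> slot 4
584: h=6 -> slot 6
214: h=10 -> slot 10
564: h=3 -> slot 3
452: h=10, probe 10,11 -> slot 11
909: h=8 -> slot 8
622: h=10, probe 10,11,12 -> slot 12
689: h=9 -> slot 9
605: h=10, probe 10,11,12,13 -> slot 13
655: h=9, probe 9,10,11,12,13,14 -> slot 14
Table: [_, _, _, 564, 531, _, 584, _, 909, 689, 214, 452, 622, 605, 655, _, 288]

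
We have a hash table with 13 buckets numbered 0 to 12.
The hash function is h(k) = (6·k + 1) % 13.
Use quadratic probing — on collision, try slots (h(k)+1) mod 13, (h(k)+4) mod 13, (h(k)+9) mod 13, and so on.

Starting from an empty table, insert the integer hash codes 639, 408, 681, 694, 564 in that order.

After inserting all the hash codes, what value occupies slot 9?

694

639 hashes to 0; slot 0 is free => place at 0.
408 hashes to 5; slot 5 is free => place at 5.
681 hashes to 5; 5 taken => place at 6.
694 hashes to 5; 5,6 taken => place at 9.
564 hashes to 5; 5,6,9 taken => place at 1.
Table: [639, 564, ∅, ∅, ∅, 408, 681, ∅, ∅, 694, ∅, ∅, ∅]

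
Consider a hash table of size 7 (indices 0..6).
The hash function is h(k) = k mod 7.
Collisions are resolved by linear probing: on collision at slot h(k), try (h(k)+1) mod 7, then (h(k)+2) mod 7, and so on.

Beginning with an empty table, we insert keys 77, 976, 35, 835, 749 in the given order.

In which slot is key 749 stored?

Insert 77: h=0, slot 0 empty => index 0.
Insert 976: h=3, slot 3 empty => index 3.
Insert 35: h=0, slot 0 occupied => index 1.
Insert 835: h=2, slot 2 empty => index 2.
Insert 749: h=0, slots 0,1,2,3 occupied => index 4.
Table: [77, 35, 835, 976, 749, ., .]

4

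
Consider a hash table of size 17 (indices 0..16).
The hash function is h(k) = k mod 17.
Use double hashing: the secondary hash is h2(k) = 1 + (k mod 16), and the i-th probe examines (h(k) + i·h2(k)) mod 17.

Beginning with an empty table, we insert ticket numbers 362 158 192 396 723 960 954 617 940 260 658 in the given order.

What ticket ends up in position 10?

362: h=5 → slot 5
158: h=5, h2=15, probe 5,3 → slot 3
192: h=5, h2=1, probe 5,6 → slot 6
396: h=5, h2=13, probe 5,1 → slot 1
723: h=9 → slot 9
960: h=8 → slot 8
954: h=2 → slot 2
617: h=5, h2=10, probe 5,15 → slot 15
940: h=5, h2=13, probe 5,1,14 → slot 14
260: h=5, h2=5, probe 5,10 → slot 10
658: h=12 → slot 12
Table: [∅, 396, 954, 158, ∅, 362, 192, ∅, 960, 723, 260, ∅, 658, ∅, 940, 617, ∅]

260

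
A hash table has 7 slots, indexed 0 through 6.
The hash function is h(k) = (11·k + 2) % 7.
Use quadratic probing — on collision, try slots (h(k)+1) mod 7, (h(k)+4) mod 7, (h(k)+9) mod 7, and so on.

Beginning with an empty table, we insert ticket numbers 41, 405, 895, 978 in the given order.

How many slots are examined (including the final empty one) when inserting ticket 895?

3

41: h=5 -> slot 5
405: h=5, probe 5,6 -> slot 6
895: h=5, probe 5,6,2 -> slot 2
978: h=1 -> slot 1
Table: [_, 978, 895, _, _, 41, 405]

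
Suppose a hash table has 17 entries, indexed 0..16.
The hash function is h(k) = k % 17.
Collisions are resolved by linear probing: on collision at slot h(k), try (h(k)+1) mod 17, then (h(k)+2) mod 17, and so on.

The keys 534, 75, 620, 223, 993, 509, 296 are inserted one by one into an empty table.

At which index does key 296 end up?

11

534 hashes to 7; slot 7 is free → place at 7.
75 hashes to 7; 7 taken → place at 8.
620 hashes to 8; 8 taken → place at 9.
223 hashes to 2; slot 2 is free → place at 2.
993 hashes to 7; 7,8,9 taken → place at 10.
509 hashes to 16; slot 16 is free → place at 16.
296 hashes to 7; 7,8,9,10 taken → place at 11.
Table: [∅, ∅, 223, ∅, ∅, ∅, ∅, 534, 75, 620, 993, 296, ∅, ∅, ∅, ∅, 509]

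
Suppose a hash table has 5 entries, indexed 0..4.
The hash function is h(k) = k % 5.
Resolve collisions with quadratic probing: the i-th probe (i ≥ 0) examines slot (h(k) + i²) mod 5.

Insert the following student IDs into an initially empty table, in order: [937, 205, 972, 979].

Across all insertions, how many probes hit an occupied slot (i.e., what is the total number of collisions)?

1

Insert 937: h=2, slot 2 empty → index 2.
Insert 205: h=0, slot 0 empty → index 0.
Insert 972: h=2, slot 2 occupied → index 3.
Insert 979: h=4, slot 4 empty → index 4.
Table: [205, —, 937, 972, 979]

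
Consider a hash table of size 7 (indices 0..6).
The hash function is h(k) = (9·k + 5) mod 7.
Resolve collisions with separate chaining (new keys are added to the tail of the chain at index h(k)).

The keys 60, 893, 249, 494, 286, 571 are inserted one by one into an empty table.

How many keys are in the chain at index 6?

60 -> bucket 6
893 -> bucket 6 (collision)
249 -> bucket 6 (collision)
494 -> bucket 6 (collision)
286 -> bucket 3
571 -> bucket 6 (collision)
Final buckets:
0: .
1: .
2: .
3: 286
4: .
5: .
6: 60 -> 893 -> 249 -> 494 -> 571

5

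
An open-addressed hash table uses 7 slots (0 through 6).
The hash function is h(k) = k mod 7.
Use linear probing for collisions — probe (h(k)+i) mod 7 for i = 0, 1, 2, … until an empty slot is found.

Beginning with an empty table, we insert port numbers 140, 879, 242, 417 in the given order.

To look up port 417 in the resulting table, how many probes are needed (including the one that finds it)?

3

140: h=0 => slot 0
879: h=4 => slot 4
242: h=4, probe 4,5 => slot 5
417: h=4, probe 4,5,6 => slot 6
Table: [140, _, _, _, 879, 242, 417]
Lookup 417: h=4, probe 4,5,6 → found at 6.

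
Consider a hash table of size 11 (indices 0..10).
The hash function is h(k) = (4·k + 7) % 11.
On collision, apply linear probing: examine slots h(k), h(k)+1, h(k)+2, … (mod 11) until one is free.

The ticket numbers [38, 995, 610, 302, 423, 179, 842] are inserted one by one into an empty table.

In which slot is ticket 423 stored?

38: h=5 -> slot 5
995: h=5, probe 5,6 -> slot 6
610: h=5, probe 5,6,7 -> slot 7
302: h=5, probe 5,6,7,8 -> slot 8
423: h=5, probe 5,6,7,8,9 -> slot 9
179: h=8, probe 8,9,10 -> slot 10
842: h=9, probe 9,10,0 -> slot 0
Table: [842, ., ., ., ., 38, 995, 610, 302, 423, 179]

9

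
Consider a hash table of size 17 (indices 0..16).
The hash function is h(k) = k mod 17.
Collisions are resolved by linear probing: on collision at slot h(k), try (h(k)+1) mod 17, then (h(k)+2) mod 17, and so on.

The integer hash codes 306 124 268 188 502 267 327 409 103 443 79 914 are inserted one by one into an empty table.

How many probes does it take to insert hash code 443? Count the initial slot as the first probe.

306: h=0 -> slot 0
124: h=5 -> slot 5
268: h=13 -> slot 13
188: h=1 -> slot 1
502: h=9 -> slot 9
267: h=12 -> slot 12
327: h=4 -> slot 4
409: h=1, probe 1,2 -> slot 2
103: h=1, probe 1,2,3 -> slot 3
443: h=1, probe 1,2,3,4,5,6 -> slot 6
79: h=11 -> slot 11
914: h=13, probe 13,14 -> slot 14
Table: [306, 188, 409, 103, 327, 124, 443, ∅, ∅, 502, ∅, 79, 267, 268, 914, ∅, ∅]

6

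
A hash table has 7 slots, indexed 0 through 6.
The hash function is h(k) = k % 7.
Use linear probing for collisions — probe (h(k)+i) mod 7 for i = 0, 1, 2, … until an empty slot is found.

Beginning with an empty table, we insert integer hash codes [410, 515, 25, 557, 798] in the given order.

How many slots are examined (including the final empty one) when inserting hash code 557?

4

Insert 410: h=4, slot 4 empty -> index 4.
Insert 515: h=4, slot 4 occupied -> index 5.
Insert 25: h=4, slots 4,5 occupied -> index 6.
Insert 557: h=4, slots 4,5,6 occupied -> index 0.
Insert 798: h=0, slot 0 occupied -> index 1.
Table: [557, 798, ∅, ∅, 410, 515, 25]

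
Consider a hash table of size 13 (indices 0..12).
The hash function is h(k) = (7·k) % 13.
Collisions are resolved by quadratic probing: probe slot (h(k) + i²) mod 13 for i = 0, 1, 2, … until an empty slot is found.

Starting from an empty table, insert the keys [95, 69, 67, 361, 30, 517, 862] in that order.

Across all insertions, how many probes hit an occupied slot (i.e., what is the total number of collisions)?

8

95 hashes to 2; slot 2 is free => place at 2.
69 hashes to 2; 2 taken => place at 3.
67 hashes to 1; slot 1 is free => place at 1.
361 hashes to 5; slot 5 is free => place at 5.
30 hashes to 2; 2,3 taken => place at 6.
517 hashes to 5; 5,6 taken => place at 9.
862 hashes to 2; 2,3,6 taken => place at 11.
Table: [., 67, 95, 69, ., 361, 30, ., ., 517, ., 862, .]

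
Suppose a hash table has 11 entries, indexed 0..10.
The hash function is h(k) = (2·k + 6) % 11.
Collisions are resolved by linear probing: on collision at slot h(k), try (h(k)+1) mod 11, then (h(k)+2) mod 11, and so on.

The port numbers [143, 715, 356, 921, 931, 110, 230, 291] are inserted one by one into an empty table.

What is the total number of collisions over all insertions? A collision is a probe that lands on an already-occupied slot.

143: h=6 -> slot 6
715: h=6, probe 6,7 -> slot 7
356: h=3 -> slot 3
921: h=0 -> slot 0
931: h=9 -> slot 9
110: h=6, probe 6,7,8 -> slot 8
230: h=4 -> slot 4
291: h=5 -> slot 5
Table: [921, —, —, 356, 230, 291, 143, 715, 110, 931, —]

3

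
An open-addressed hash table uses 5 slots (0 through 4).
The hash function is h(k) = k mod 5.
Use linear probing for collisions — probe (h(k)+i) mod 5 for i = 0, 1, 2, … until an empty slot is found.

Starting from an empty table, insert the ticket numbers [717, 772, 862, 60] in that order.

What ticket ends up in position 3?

Insert 717: h=2, slot 2 empty => index 2.
Insert 772: h=2, slot 2 occupied => index 3.
Insert 862: h=2, slots 2,3 occupied => index 4.
Insert 60: h=0, slot 0 empty => index 0.
Table: [60, ., 717, 772, 862]

772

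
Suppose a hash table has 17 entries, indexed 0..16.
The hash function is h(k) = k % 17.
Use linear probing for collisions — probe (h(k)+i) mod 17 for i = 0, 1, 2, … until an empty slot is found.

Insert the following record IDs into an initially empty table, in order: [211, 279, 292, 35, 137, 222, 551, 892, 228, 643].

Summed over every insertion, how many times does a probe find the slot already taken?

13

211: h=7 => slot 7
279: h=7, probe 7,8 => slot 8
292: h=3 => slot 3
35: h=1 => slot 1
137: h=1, probe 1,2 => slot 2
222: h=1, probe 1,2,3,4 => slot 4
551: h=7, probe 7,8,9 => slot 9
892: h=8, probe 8,9,10 => slot 10
228: h=7, probe 7,8,9,10,11 => slot 11
643: h=14 => slot 14
Table: [_, 35, 137, 292, 222, _, _, 211, 279, 551, 892, 228, _, _, 643, _, _]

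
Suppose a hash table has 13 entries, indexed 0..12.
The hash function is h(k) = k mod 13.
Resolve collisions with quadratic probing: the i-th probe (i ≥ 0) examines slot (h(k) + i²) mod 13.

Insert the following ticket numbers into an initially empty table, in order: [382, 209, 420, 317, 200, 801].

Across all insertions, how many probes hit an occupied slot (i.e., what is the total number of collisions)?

Insert 382: h=5, slot 5 empty → index 5.
Insert 209: h=1, slot 1 empty → index 1.
Insert 420: h=4, slot 4 empty → index 4.
Insert 317: h=5, slot 5 occupied → index 6.
Insert 200: h=5, slots 5,6 occupied → index 9.
Insert 801: h=8, slot 8 empty → index 8.
Table: [-, 209, -, -, 420, 382, 317, -, 801, 200, -, -, -]

3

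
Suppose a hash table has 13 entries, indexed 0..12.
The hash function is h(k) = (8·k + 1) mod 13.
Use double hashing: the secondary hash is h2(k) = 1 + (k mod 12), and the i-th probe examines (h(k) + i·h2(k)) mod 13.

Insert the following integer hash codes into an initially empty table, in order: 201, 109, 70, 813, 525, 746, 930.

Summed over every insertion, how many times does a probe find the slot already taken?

Insert 201: h=10, slot 10 empty → index 10.
Insert 109: h=2, slot 2 empty → index 2.
Insert 70: h=2, h2=11, slot 2 occupied → index 0.
Insert 813: h=5, slot 5 empty → index 5.
Insert 525: h=2, h2=10, slot 2 occupied → index 12.
Insert 746: h=2, h2=3, slots 2,5 occupied → index 8.
Insert 930: h=5, h2=7, slots 5,12 occupied → index 6.
Table: [70, _, 109, _, _, 813, 930, _, 746, _, 201, _, 525]

6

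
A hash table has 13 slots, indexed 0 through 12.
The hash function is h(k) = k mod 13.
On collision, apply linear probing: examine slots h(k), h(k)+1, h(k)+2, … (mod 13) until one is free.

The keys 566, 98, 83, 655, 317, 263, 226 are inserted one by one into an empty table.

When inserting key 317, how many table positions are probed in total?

5

566: h=7 → slot 7
98: h=7, probe 7,8 → slot 8
83: h=5 → slot 5
655: h=5, probe 5,6 → slot 6
317: h=5, probe 5,6,7,8,9 → slot 9
263: h=3 → slot 3
226: h=5, probe 5,6,7,8,9,10 → slot 10
Table: [_, _, _, 263, _, 83, 655, 566, 98, 317, 226, _, _]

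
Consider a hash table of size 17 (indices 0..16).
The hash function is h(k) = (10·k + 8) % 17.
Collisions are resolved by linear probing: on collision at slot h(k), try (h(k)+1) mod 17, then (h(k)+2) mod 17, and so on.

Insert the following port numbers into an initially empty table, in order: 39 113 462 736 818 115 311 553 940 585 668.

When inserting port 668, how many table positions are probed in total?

8

Insert 39: h=7, slot 7 empty => index 7.
Insert 113: h=16, slot 16 empty => index 16.
Insert 462: h=4, slot 4 empty => index 4.
Insert 736: h=7, slot 7 occupied => index 8.
Insert 818: h=11, slot 11 empty => index 11.
Insert 115: h=2, slot 2 empty => index 2.
Insert 311: h=7, slots 7,8 occupied => index 9.
Insert 553: h=13, slot 13 empty => index 13.
Insert 940: h=7, slots 7,8,9 occupied => index 10.
Insert 585: h=10, slots 10,11 occupied => index 12.
Insert 668: h=7, slots 7,8,9,10,11,12,13 occupied => index 14.
Table: [∅, ∅, 115, ∅, 462, ∅, ∅, 39, 736, 311, 940, 818, 585, 553, 668, ∅, 113]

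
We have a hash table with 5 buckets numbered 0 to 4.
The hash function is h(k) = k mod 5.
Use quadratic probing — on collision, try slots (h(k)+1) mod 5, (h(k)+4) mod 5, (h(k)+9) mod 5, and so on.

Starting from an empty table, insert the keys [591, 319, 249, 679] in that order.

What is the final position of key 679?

3

Insert 591: h=1, slot 1 empty → index 1.
Insert 319: h=4, slot 4 empty → index 4.
Insert 249: h=4, slot 4 occupied → index 0.
Insert 679: h=4, slots 4,0 occupied → index 3.
Table: [249, 591, -, 679, 319]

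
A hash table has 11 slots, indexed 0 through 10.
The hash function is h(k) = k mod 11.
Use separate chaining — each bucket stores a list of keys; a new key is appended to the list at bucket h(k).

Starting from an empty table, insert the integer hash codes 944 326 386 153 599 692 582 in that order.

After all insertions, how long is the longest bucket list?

3

Insert 944: h=9, bucket 9 empty → new chain.
Insert 326: h=7, bucket 7 empty → new chain.
Insert 386: h=1, bucket 1 empty → new chain.
Insert 153: h=10, bucket 10 empty → new chain.
Insert 599: h=5, bucket 5 empty → new chain.
Insert 692: h=10, bucket 10 nonempty → append to chain.
Insert 582: h=10, bucket 10 nonempty → append to chain.
Final buckets:
0: ∅
1: 386
2: ∅
3: ∅
4: ∅
5: 599
6: ∅
7: 326
8: ∅
9: 944
10: 153 -> 692 -> 582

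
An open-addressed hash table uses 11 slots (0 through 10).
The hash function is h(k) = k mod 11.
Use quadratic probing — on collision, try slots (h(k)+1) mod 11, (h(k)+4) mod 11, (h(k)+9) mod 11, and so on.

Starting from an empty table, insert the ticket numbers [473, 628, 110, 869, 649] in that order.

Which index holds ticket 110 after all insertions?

Insert 473: h=0, slot 0 empty → index 0.
Insert 628: h=1, slot 1 empty → index 1.
Insert 110: h=0, slots 0,1 occupied → index 4.
Insert 869: h=0, slots 0,1,4 occupied → index 9.
Insert 649: h=0, slots 0,1,4,9 occupied → index 5.
Table: [473, 628, ., ., 110, 649, ., ., ., 869, .]

4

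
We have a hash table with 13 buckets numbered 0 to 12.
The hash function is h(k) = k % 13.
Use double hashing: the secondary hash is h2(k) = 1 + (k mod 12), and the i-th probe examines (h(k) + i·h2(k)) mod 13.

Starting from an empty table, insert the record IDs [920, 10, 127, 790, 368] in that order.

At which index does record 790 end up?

6

920 hashes to 10; slot 10 is free → place at 10.
10 hashes to 10, h2=11; 10 taken → place at 8.
127 hashes to 10, h2=8; 10 taken → place at 5.
790 hashes to 10, h2=11; 10,8 taken → place at 6.
368 hashes to 4; slot 4 is free → place at 4.
Table: [-, -, -, -, 368, 127, 790, -, 10, -, 920, -, -]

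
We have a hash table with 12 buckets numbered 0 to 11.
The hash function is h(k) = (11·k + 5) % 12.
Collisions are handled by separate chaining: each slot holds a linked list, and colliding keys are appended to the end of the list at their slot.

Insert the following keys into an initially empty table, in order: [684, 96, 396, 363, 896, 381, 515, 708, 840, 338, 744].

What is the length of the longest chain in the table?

6

684 → bucket 5
96 → bucket 5 (collision)
396 → bucket 5 (collision)
363 → bucket 2
896 → bucket 9
381 → bucket 8
515 → bucket 6
708 → bucket 5 (collision)
840 → bucket 5 (collision)
338 → bucket 3
744 → bucket 5 (collision)
Final buckets:
0: —
1: —
2: 363
3: 338
4: —
5: 684 -> 96 -> 396 -> 708 -> 840 -> 744
6: 515
7: —
8: 381
9: 896
10: —
11: —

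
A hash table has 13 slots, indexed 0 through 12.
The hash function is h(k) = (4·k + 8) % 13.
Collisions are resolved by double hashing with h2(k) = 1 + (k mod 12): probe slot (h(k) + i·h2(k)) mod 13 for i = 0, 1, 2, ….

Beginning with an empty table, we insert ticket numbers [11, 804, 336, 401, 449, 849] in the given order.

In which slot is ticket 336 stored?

Insert 11: h=0, slot 0 empty → index 0.
Insert 804: h=0, h2=1, slot 0 occupied → index 1.
Insert 336: h=0, h2=1, slots 0,1 occupied → index 2.
Insert 401: h=0, h2=6, slot 0 occupied → index 6.
Insert 449: h=10, slot 10 empty → index 10.
Insert 849: h=11, slot 11 empty → index 11.
Table: [11, 804, 336, -, -, -, 401, -, -, -, 449, 849, -]

2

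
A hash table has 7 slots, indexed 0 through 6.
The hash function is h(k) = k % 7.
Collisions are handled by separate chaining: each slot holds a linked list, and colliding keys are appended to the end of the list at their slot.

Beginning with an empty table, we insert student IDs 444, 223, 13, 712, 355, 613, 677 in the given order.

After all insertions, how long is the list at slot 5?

3

444 → bucket 3
223 → bucket 6
13 → bucket 6 (collision)
712 → bucket 5
355 → bucket 5 (collision)
613 → bucket 4
677 → bucket 5 (collision)
Final buckets:
0: —
1: —
2: —
3: 444
4: 613
5: 712 -> 355 -> 677
6: 223 -> 13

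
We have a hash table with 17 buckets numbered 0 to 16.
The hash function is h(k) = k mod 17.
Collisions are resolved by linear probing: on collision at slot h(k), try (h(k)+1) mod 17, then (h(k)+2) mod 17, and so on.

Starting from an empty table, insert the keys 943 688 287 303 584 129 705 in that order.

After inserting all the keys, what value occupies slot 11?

705

943 hashes to 8; slot 8 is free → place at 8.
688 hashes to 8; 8 taken → place at 9.
287 hashes to 15; slot 15 is free → place at 15.
303 hashes to 14; slot 14 is free → place at 14.
584 hashes to 6; slot 6 is free → place at 6.
129 hashes to 10; slot 10 is free → place at 10.
705 hashes to 8; 8,9,10 taken → place at 11.
Table: [∅, ∅, ∅, ∅, ∅, ∅, 584, ∅, 943, 688, 129, 705, ∅, ∅, 303, 287, ∅]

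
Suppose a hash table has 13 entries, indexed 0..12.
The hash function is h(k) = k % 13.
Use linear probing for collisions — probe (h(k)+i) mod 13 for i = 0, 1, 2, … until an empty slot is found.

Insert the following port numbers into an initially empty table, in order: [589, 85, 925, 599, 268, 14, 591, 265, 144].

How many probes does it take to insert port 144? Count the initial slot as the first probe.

9

Insert 589: h=4, slot 4 empty => index 4.
Insert 85: h=7, slot 7 empty => index 7.
Insert 925: h=2, slot 2 empty => index 2.
Insert 599: h=1, slot 1 empty => index 1.
Insert 268: h=8, slot 8 empty => index 8.
Insert 14: h=1, slots 1,2 occupied => index 3.
Insert 591: h=6, slot 6 empty => index 6.
Insert 265: h=5, slot 5 empty => index 5.
Insert 144: h=1, slots 1,2,3,4,5,6,7,8 occupied => index 9.
Table: [-, 599, 925, 14, 589, 265, 591, 85, 268, 144, -, -, -]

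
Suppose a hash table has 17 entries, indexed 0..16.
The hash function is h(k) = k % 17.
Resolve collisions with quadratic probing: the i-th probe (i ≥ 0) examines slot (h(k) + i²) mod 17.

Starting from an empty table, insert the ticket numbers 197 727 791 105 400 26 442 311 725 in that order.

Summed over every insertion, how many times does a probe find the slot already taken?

7

Insert 197: h=10, slot 10 empty => index 10.
Insert 727: h=13, slot 13 empty => index 13.
Insert 791: h=9, slot 9 empty => index 9.
Insert 105: h=3, slot 3 empty => index 3.
Insert 400: h=9, slots 9,10,13 occupied => index 1.
Insert 26: h=9, slots 9,10,13,1 occupied => index 8.
Insert 442: h=0, slot 0 empty => index 0.
Insert 311: h=5, slot 5 empty => index 5.
Insert 725: h=11, slot 11 empty => index 11.
Table: [442, 400, ∅, 105, ∅, 311, ∅, ∅, 26, 791, 197, 725, ∅, 727, ∅, ∅, ∅]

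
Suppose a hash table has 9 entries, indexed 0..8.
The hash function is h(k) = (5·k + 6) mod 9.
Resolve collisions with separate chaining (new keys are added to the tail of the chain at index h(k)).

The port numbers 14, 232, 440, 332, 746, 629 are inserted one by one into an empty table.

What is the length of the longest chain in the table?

14 → bucket 4
232 → bucket 5
440 → bucket 1
332 → bucket 1 (collision)
746 → bucket 1 (collision)
629 → bucket 1 (collision)
Final buckets:
0: _
1: 440 -> 332 -> 746 -> 629
2: _
3: _
4: 14
5: 232
6: _
7: _
8: _

4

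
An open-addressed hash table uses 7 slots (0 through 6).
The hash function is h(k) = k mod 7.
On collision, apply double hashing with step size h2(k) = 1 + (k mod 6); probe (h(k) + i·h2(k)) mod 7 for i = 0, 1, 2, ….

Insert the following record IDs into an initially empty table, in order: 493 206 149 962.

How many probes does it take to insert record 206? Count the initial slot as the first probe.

2

Insert 493: h=3, slot 3 empty -> index 3.
Insert 206: h=3, h2=3, slot 3 occupied -> index 6.
Insert 149: h=2, slot 2 empty -> index 2.
Insert 962: h=3, h2=3, slots 3,6,2 occupied -> index 5.
Table: [., ., 149, 493, ., 962, 206]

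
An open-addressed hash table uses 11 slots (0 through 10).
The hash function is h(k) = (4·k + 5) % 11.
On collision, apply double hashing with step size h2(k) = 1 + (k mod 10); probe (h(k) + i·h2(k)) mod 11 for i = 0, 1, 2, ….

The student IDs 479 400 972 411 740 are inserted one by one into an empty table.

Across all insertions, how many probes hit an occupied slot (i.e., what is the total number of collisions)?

2

479 hashes to 7; slot 7 is free -> place at 7.
400 hashes to 10; slot 10 is free -> place at 10.
972 hashes to 10, h2=3; 10 taken -> place at 2.
411 hashes to 10, h2=2; 10 taken -> place at 1.
740 hashes to 6; slot 6 is free -> place at 6.
Table: [∅, 411, 972, ∅, ∅, ∅, 740, 479, ∅, ∅, 400]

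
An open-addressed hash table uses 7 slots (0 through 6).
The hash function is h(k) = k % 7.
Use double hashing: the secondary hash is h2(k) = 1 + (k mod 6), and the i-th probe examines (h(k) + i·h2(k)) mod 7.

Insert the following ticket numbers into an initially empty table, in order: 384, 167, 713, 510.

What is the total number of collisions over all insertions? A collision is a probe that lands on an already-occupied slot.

Insert 384: h=6, slot 6 empty => index 6.
Insert 167: h=6, h2=6, slot 6 occupied => index 5.
Insert 713: h=6, h2=6, slots 6,5 occupied => index 4.
Insert 510: h=6, h2=1, slot 6 occupied => index 0.
Table: [510, —, —, —, 713, 167, 384]

4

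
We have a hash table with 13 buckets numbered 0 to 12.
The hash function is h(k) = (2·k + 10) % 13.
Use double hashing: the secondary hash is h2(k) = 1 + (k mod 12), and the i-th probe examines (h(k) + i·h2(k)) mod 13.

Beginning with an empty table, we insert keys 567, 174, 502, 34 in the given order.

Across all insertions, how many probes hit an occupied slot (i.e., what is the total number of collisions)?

3

567: h=0 → slot 0
174: h=7 → slot 7
502: h=0, h2=11, probe 0,11 → slot 11
34: h=0, h2=11, probe 0,11,9 → slot 9
Table: [567, ∅, ∅, ∅, ∅, ∅, ∅, 174, ∅, 34, ∅, 502, ∅]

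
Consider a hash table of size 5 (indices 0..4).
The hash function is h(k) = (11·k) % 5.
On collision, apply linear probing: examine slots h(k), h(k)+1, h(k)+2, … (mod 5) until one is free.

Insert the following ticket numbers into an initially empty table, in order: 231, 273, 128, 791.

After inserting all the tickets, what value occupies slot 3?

273

231 hashes to 1; slot 1 is free → place at 1.
273 hashes to 3; slot 3 is free → place at 3.
128 hashes to 3; 3 taken → place at 4.
791 hashes to 1; 1 taken → place at 2.
Table: [—, 231, 791, 273, 128]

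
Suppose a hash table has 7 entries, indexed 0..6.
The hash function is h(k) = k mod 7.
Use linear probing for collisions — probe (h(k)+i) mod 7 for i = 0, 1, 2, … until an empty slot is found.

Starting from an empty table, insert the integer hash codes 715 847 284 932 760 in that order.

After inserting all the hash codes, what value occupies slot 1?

715 hashes to 1; slot 1 is free -> place at 1.
847 hashes to 0; slot 0 is free -> place at 0.
284 hashes to 4; slot 4 is free -> place at 4.
932 hashes to 1; 1 taken -> place at 2.
760 hashes to 4; 4 taken -> place at 5.
Table: [847, 715, 932, ., 284, 760, .]

715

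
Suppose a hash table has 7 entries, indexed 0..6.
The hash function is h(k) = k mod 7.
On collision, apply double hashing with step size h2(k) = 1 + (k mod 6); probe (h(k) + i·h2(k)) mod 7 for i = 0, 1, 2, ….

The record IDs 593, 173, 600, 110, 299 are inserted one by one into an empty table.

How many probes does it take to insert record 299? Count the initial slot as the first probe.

3

Insert 593: h=5, slot 5 empty -> index 5.
Insert 173: h=5, h2=6, slot 5 occupied -> index 4.
Insert 600: h=5, h2=1, slot 5 occupied -> index 6.
Insert 110: h=5, h2=3, slot 5 occupied -> index 1.
Insert 299: h=5, h2=6, slots 5,4 occupied -> index 3.
Table: [_, 110, _, 299, 173, 593, 600]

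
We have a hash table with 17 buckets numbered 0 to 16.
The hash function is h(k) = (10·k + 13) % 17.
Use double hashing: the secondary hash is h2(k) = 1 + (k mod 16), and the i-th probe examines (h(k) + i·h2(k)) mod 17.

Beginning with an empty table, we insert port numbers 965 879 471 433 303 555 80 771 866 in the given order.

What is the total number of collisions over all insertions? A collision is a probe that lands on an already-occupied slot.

965: h=7 -> slot 7
879: h=14 -> slot 14
471: h=14, h2=8, probe 14,5 -> slot 5
433: h=8 -> slot 8
303: h=0 -> slot 0
555: h=4 -> slot 4
80: h=14, h2=1, probe 14,15 -> slot 15
771: h=5, h2=4, probe 5,9 -> slot 9
866: h=3 -> slot 3
Table: [303, ∅, ∅, 866, 555, 471, ∅, 965, 433, 771, ∅, ∅, ∅, ∅, 879, 80, ∅]

3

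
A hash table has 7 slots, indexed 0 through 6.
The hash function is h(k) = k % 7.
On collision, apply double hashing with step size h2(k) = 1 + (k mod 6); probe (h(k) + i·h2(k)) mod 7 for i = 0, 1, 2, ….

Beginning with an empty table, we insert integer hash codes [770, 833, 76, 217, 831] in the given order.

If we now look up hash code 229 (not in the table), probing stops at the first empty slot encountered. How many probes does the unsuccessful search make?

6

Insert 770: h=0, slot 0 empty → index 0.
Insert 833: h=0, h2=6, slot 0 occupied → index 6.
Insert 76: h=6, h2=5, slot 6 occupied → index 4.
Insert 217: h=0, h2=2, slot 0 occupied → index 2.
Insert 831: h=5, slot 5 empty → index 5.
Table: [770, —, 217, —, 76, 831, 833]
Lookup 229: h=5, h2=2, probe 5,0,2,4,6,1 → slot 1 empty, not found.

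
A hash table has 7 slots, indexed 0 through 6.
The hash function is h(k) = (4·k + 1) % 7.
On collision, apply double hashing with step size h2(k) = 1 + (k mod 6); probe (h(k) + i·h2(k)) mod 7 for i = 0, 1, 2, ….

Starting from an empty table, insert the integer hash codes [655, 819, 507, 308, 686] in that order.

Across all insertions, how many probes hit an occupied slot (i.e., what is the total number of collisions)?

3

Insert 655: h=3, slot 3 empty → index 3.
Insert 819: h=1, slot 1 empty → index 1.
Insert 507: h=6, slot 6 empty → index 6.
Insert 308: h=1, h2=3, slot 1 occupied → index 4.
Insert 686: h=1, h2=3, slots 1,4 occupied → index 0.
Table: [686, 819, _, 655, 308, _, 507]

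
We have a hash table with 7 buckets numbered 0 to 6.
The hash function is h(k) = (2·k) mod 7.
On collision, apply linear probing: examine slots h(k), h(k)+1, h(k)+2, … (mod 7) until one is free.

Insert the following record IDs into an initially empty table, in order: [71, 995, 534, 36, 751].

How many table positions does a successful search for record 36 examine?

4

71: h=2 -> slot 2
995: h=2, probe 2,3 -> slot 3
534: h=4 -> slot 4
36: h=2, probe 2,3,4,5 -> slot 5
751: h=4, probe 4,5,6 -> slot 6
Table: [—, —, 71, 995, 534, 36, 751]
Lookup 36: h=2, probe 2,3,4,5 → found at 5.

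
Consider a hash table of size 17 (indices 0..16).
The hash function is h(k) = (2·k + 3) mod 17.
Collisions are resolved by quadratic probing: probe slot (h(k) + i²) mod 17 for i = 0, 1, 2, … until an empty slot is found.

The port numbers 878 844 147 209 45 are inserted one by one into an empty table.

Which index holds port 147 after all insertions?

12

Insert 878: h=8, slot 8 empty → index 8.
Insert 844: h=8, slot 8 occupied → index 9.
Insert 147: h=8, slots 8,9 occupied → index 12.
Insert 209: h=13, slot 13 empty → index 13.
Insert 45: h=8, slots 8,9,12 occupied → index 0.
Table: [45, ., ., ., ., ., ., ., 878, 844, ., ., 147, 209, ., ., .]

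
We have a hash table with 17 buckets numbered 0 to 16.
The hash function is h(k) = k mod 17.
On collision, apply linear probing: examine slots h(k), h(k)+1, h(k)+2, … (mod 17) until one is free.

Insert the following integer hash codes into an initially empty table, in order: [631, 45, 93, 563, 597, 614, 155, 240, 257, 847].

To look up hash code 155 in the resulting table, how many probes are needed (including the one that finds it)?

631: h=2 => slot 2
45: h=11 => slot 11
93: h=8 => slot 8
563: h=2, probe 2,3 => slot 3
597: h=2, probe 2,3,4 => slot 4
614: h=2, probe 2,3,4,5 => slot 5
155: h=2, probe 2,3,4,5,6 => slot 6
240: h=2, probe 2,3,4,5,6,7 => slot 7
257: h=2, probe 2,3,4,5,6,7,8,9 => slot 9
847: h=14 => slot 14
Table: [∅, ∅, 631, 563, 597, 614, 155, 240, 93, 257, ∅, 45, ∅, ∅, 847, ∅, ∅]
Lookup 155: h=2, probe 2,3,4,5,6 → found at 6.

5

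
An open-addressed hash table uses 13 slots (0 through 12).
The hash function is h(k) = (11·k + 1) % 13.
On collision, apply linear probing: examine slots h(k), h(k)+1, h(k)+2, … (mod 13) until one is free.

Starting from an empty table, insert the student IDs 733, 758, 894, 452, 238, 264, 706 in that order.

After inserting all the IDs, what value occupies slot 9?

238

733 hashes to 4; slot 4 is free -> place at 4.
758 hashes to 6; slot 6 is free -> place at 6.
894 hashes to 7; slot 7 is free -> place at 7.
452 hashes to 7; 7 taken -> place at 8.
238 hashes to 6; 6,7,8 taken -> place at 9.
264 hashes to 6; 6,7,8,9 taken -> place at 10.
706 hashes to 6; 6,7,8,9,10 taken -> place at 11.
Table: [∅, ∅, ∅, ∅, 733, ∅, 758, 894, 452, 238, 264, 706, ∅]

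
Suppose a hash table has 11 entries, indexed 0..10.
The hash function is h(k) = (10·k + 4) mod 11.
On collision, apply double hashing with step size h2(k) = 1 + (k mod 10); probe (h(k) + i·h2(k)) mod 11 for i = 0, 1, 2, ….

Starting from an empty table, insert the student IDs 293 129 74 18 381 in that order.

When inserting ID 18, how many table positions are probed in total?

Insert 293: h=8, slot 8 empty → index 8.
Insert 129: h=7, slot 7 empty → index 7.
Insert 74: h=7, h2=5, slot 7 occupied → index 1.
Insert 18: h=8, h2=9, slot 8 occupied → index 6.
Insert 381: h=8, h2=2, slot 8 occupied → index 10.
Table: [—, 74, —, —, —, —, 18, 129, 293, —, 381]

2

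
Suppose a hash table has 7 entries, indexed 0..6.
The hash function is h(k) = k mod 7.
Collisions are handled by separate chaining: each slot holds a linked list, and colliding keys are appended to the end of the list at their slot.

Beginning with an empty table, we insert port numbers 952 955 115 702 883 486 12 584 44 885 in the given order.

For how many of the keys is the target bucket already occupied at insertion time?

5

952 -> bucket 0
955 -> bucket 3
115 -> bucket 3 (collision)
702 -> bucket 2
883 -> bucket 1
486 -> bucket 3 (collision)
12 -> bucket 5
584 -> bucket 3 (collision)
44 -> bucket 2 (collision)
885 -> bucket 3 (collision)
Final buckets:
0: 952
1: 883
2: 702 -> 44
3: 955 -> 115 -> 486 -> 584 -> 885
4: .
5: 12
6: .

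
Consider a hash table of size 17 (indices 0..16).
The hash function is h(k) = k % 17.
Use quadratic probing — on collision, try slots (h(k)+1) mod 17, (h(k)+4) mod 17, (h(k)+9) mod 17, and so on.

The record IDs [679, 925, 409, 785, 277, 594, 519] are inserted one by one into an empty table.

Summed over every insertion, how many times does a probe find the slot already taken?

679 hashes to 16; slot 16 is free -> place at 16.
925 hashes to 7; slot 7 is free -> place at 7.
409 hashes to 1; slot 1 is free -> place at 1.
785 hashes to 3; slot 3 is free -> place at 3.
277 hashes to 5; slot 5 is free -> place at 5.
594 hashes to 16; 16 taken -> place at 0.
519 hashes to 9; slot 9 is free -> place at 9.
Table: [594, 409, ∅, 785, ∅, 277, ∅, 925, ∅, 519, ∅, ∅, ∅, ∅, ∅, ∅, 679]

1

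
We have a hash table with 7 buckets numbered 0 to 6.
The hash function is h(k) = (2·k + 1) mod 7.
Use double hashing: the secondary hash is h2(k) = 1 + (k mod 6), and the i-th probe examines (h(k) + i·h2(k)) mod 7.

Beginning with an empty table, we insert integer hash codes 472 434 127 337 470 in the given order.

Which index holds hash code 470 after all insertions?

6

472: h=0 -> slot 0
434: h=1 -> slot 1
127: h=3 -> slot 3
337: h=3, h2=2, probe 3,5 -> slot 5
470: h=3, h2=3, probe 3,6 -> slot 6
Table: [472, 434, ., 127, ., 337, 470]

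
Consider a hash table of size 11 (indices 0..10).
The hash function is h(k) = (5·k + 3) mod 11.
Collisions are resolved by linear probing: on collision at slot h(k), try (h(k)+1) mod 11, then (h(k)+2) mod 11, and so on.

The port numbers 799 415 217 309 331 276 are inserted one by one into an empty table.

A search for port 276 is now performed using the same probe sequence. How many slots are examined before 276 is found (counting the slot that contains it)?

799: h=5 -> slot 5
415: h=10 -> slot 10
217: h=10, probe 10,0 -> slot 0
309: h=8 -> slot 8
331: h=8, probe 8,9 -> slot 9
276: h=8, probe 8,9,10,0,1 -> slot 1
Table: [217, 276, ., ., ., 799, ., ., 309, 331, 415]
Lookup 276: h=8, probe 8,9,10,0,1 → found at 1.

5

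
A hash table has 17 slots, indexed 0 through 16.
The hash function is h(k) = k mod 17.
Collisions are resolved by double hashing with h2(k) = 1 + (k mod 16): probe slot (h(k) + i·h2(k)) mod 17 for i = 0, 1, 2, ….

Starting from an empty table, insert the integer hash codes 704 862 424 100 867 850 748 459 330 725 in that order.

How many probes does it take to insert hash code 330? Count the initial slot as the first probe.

2

704 hashes to 7; slot 7 is free → place at 7.
862 hashes to 12; slot 12 is free → place at 12.
424 hashes to 16; slot 16 is free → place at 16.
100 hashes to 15; slot 15 is free → place at 15.
867 hashes to 0; slot 0 is free → place at 0.
850 hashes to 0, h2=3; 0 taken → place at 3.
748 hashes to 0, h2=13; 0 taken → place at 13.
459 hashes to 0, h2=12; 0,12,7 taken → place at 2.
330 hashes to 7, h2=11; 7 taken → place at 1.
725 hashes to 11; slot 11 is free → place at 11.
Table: [867, 330, 459, 850, -, -, -, 704, -, -, -, 725, 862, 748, -, 100, 424]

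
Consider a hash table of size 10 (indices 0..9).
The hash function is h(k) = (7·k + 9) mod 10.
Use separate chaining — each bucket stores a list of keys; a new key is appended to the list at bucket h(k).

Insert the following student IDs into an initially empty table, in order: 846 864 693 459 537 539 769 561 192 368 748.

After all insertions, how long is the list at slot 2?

846 -> bucket 1
864 -> bucket 7
693 -> bucket 0
459 -> bucket 2
537 -> bucket 8
539 -> bucket 2 (collision)
769 -> bucket 2 (collision)
561 -> bucket 6
192 -> bucket 3
368 -> bucket 5
748 -> bucket 5 (collision)
Final buckets:
0: 693
1: 846
2: 459 -> 539 -> 769
3: 192
4: ∅
5: 368 -> 748
6: 561
7: 864
8: 537
9: ∅

3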